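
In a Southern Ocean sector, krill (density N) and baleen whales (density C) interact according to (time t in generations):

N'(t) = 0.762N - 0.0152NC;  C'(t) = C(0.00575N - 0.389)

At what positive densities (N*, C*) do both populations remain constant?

Set dC/dt = 0 with C > 0: 0.00575N - 0.389 = 0, so N* = 0.389/0.00575 = 67.7.
Set dN/dt = 0 with N > 0: 0.762 - 0.0152C = 0, so C* = 0.762/0.0152 = 50.1.

N* ≈ 67.7, C* ≈ 50.1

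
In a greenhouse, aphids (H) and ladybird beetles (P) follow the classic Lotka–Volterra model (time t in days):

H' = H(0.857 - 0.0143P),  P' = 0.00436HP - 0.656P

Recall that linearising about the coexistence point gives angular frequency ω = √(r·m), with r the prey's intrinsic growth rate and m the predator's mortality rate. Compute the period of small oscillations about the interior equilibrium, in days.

T ≈ 8.38 days

Here r = 0.857 and m = 0.656, so r·m = 0.562.
ω = √0.562 = 0.75 per day, hence T = 2π/ω ≈ 8.38 days.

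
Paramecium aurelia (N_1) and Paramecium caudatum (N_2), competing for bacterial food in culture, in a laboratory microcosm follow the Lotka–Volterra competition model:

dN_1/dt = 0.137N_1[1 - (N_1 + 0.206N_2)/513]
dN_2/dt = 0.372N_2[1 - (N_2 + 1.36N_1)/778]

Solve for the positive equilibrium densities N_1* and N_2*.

N_1* ≈ 490, N_2* ≈ 112

Setting both brackets to zero gives the nullclines N_1 + 0.206N_2 = 513 and 1.36N_1 + N_2 = 778.
Substituting N_2 = 778 - 1.36N_1 into the first: N_1(1 - 0.206·1.36) = 513 - 0.206·778.
So N_1* = 353/0.72 = 490, and then N_2* = 778 - 1.36·490 = 112.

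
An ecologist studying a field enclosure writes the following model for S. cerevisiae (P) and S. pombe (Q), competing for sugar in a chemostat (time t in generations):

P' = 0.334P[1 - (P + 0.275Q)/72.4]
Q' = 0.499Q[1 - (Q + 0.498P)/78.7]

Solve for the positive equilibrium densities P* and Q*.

Setting both brackets to zero gives the nullclines P + 0.275Q = 72.4 and 0.498P + Q = 78.7.
Substituting Q = 78.7 - 0.498P into the first: P(1 - 0.275·0.498) = 72.4 - 0.275·78.7.
So P* = 50.8/0.863 = 58.8, and then Q* = 78.7 - 0.498·58.8 = 49.4.

P* ≈ 58.8, Q* ≈ 49.4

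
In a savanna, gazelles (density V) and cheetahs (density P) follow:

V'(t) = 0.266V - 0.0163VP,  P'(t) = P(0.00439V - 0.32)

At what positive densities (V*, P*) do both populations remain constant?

V* ≈ 72.9, P* ≈ 16.3

Set dP/dt = 0 with P > 0: 0.00439V - 0.32 = 0, so V* = 0.32/0.00439 = 72.9.
Set dV/dt = 0 with V > 0: 0.266 - 0.0163P = 0, so P* = 0.266/0.0163 = 16.3.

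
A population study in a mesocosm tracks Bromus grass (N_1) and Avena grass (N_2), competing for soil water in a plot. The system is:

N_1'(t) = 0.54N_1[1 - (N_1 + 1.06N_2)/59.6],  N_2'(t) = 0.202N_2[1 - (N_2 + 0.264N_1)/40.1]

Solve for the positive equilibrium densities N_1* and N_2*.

N_1* ≈ 23.7, N_2* ≈ 33.8

Setting both brackets to zero gives the nullclines N_1 + 1.06N_2 = 59.6 and 0.264N_1 + N_2 = 40.1.
Substituting N_2 = 40.1 - 0.264N_1 into the first: N_1(1 - 1.06·0.264) = 59.6 - 1.06·40.1.
So N_1* = 17.1/0.72 = 23.7, and then N_2* = 40.1 - 0.264·23.7 = 33.8.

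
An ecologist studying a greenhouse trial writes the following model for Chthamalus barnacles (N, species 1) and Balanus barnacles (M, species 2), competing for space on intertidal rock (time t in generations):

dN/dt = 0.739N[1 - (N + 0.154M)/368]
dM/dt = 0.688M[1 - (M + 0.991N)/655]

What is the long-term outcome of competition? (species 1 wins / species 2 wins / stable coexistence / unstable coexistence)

stable coexistence

Compare the nullcline intercepts: K1/α12 = 368/0.154 = 2390 > K2 = 655; K2/α21 = 655/0.991 = 661 > K1 = 368.
Since both inequalities hold, each species can invade when rare, so the interior equilibrium is stable.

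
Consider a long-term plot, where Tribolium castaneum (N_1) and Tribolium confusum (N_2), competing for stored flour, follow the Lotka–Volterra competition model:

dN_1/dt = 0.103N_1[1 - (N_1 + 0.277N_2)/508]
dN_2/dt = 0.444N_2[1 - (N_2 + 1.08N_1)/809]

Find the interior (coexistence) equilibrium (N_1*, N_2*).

Setting both brackets to zero gives the nullclines N_1 + 0.277N_2 = 508 and 1.08N_1 + N_2 = 809.
Substituting N_2 = 809 - 1.08N_1 into the first: N_1(1 - 0.277·1.08) = 508 - 0.277·809.
So N_1* = 284/0.701 = 405, and then N_2* = 809 - 1.08·405 = 371.

N_1* ≈ 405, N_2* ≈ 371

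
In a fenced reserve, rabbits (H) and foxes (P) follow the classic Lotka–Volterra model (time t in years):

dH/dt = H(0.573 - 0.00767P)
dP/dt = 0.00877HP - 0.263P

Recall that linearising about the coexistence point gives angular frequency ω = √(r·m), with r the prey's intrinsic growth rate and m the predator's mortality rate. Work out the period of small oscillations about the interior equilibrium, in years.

T ≈ 16.2 years

Here r = 0.573 and m = 0.263, so r·m = 0.151.
ω = √0.151 = 0.388 per year, hence T = 2π/ω ≈ 16.2 years.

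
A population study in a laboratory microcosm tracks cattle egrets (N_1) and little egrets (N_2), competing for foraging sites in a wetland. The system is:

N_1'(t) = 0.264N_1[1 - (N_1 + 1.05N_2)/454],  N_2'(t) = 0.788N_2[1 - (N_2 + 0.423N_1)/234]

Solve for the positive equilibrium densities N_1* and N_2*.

Setting both brackets to zero gives the nullclines N_1 + 1.05N_2 = 454 and 0.423N_1 + N_2 = 234.
Substituting N_2 = 234 - 0.423N_1 into the first: N_1(1 - 1.05·0.423) = 454 - 1.05·234.
So N_1* = 208/0.556 = 375, and then N_2* = 234 - 0.423·375 = 75.5.

N_1* ≈ 375, N_2* ≈ 75.5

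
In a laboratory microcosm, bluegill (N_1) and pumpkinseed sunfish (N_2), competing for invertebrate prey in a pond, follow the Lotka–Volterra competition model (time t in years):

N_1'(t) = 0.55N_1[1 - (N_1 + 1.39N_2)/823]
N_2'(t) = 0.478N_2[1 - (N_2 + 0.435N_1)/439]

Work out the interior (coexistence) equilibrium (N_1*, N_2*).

Setting both brackets to zero gives the nullclines N_1 + 1.39N_2 = 823 and 0.435N_1 + N_2 = 439.
Substituting N_2 = 439 - 0.435N_1 into the first: N_1(1 - 1.39·0.435) = 823 - 1.39·439.
So N_1* = 213/0.395 = 538, and then N_2* = 439 - 0.435·538 = 205.

N_1* ≈ 538, N_2* ≈ 205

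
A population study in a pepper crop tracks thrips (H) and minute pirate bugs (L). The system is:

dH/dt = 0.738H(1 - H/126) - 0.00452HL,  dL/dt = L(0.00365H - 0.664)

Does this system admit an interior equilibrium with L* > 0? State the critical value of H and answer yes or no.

The predator equation gives dL/dt > 0 only when H > 0.664/0.00365 = 182.
Without the predator, H → K = 126. Since 126 < 182, the predator cannot invade.

Threshold H = 182; K < 182, so no, the predator goes extinct.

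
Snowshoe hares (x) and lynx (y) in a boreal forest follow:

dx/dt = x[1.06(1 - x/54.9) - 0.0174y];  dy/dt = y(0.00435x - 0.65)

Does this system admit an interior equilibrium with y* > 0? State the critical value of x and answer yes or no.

Threshold x = 149; K < 149, so no, the predator goes extinct.

The predator equation gives dy/dt > 0 only when x > 0.65/0.00435 = 149.
Without the predator, x → K = 54.9. Since 54.9 < 149, the predator cannot invade.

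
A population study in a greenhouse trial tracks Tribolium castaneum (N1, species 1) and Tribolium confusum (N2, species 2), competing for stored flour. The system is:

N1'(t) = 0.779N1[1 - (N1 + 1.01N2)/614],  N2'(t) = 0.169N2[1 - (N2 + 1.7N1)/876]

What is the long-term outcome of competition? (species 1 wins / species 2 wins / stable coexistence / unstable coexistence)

Compare the nullcline intercepts: K1/α12 = 614/1.01 = 608 < K2 = 876; K2/α21 = 876/1.7 = 515 < K1 = 614.
Since both are reversed, neither can invade when rare; the interior point is a saddle.

unstable coexistence (outcome depends on initial conditions)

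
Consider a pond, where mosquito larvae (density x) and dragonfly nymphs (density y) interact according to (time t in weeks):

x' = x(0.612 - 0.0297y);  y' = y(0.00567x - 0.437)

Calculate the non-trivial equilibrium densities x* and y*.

x* ≈ 77.1, y* ≈ 20.6

Set dy/dt = 0 with y > 0: 0.00567x - 0.437 = 0, so x* = 0.437/0.00567 = 77.1.
Set dx/dt = 0 with x > 0: 0.612 - 0.0297y = 0, so y* = 0.612/0.0297 = 20.6.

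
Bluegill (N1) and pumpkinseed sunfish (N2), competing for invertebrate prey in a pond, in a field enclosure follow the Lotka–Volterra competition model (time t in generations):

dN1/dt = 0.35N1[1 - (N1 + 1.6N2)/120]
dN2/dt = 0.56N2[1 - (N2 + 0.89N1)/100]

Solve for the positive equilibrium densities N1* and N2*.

Setting both brackets to zero gives the nullclines N1 + 1.6N2 = 120 and 0.89N1 + N2 = 100.
Substituting N2 = 100 - 0.89N1 into the first: N1(1 - 1.6·0.89) = 120 - 1.6·100.
So N1* = -40/-0.424 = 94.3, and then N2* = 100 - 0.89·94.3 = 16.

N1* ≈ 94.3, N2* ≈ 16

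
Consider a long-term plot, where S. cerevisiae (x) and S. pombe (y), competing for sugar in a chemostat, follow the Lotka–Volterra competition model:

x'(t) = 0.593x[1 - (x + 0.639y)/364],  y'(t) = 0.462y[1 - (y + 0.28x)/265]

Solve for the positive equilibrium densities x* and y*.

x* ≈ 237, y* ≈ 199

Setting both brackets to zero gives the nullclines x + 0.639y = 364 and 0.28x + y = 265.
Substituting y = 265 - 0.28x into the first: x(1 - 0.639·0.28) = 364 - 0.639·265.
So x* = 195/0.821 = 237, and then y* = 265 - 0.28·237 = 199.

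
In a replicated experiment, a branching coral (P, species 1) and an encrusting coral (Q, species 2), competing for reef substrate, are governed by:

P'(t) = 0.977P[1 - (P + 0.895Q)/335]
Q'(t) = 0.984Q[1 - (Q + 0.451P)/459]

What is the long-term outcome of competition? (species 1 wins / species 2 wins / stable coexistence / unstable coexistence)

species 2 excludes species 1

Compare the nullcline intercepts: K1/α12 = 335/0.895 = 374 < K2 = 459; K2/α21 = 459/0.451 = 1020 > K1 = 335.
Since the inequalities point opposite ways, species 2 can invade but species 1 cannot.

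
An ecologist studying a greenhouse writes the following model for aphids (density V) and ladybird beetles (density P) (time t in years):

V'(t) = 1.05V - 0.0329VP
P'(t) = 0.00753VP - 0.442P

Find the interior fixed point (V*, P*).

V* ≈ 58.7, P* ≈ 31.9

Set dP/dt = 0 with P > 0: 0.00753V - 0.442 = 0, so V* = 0.442/0.00753 = 58.7.
Set dV/dt = 0 with V > 0: 1.05 - 0.0329P = 0, so P* = 1.05/0.0329 = 31.9.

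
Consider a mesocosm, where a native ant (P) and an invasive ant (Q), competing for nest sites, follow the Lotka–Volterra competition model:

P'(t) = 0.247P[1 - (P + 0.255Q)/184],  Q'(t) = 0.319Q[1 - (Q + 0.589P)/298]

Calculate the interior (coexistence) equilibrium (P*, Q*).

P* ≈ 127, Q* ≈ 223

Setting both brackets to zero gives the nullclines P + 0.255Q = 184 and 0.589P + Q = 298.
Substituting Q = 298 - 0.589P into the first: P(1 - 0.255·0.589) = 184 - 0.255·298.
So P* = 108/0.85 = 127, and then Q* = 298 - 0.589·127 = 223.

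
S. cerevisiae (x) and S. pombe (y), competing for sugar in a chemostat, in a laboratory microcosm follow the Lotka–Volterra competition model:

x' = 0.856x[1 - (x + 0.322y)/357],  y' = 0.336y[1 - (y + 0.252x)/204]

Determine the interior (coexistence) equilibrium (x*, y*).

x* ≈ 317, y* ≈ 124

Setting both brackets to zero gives the nullclines x + 0.322y = 357 and 0.252x + y = 204.
Substituting y = 204 - 0.252x into the first: x(1 - 0.322·0.252) = 357 - 0.322·204.
So x* = 291/0.919 = 317, and then y* = 204 - 0.252·317 = 124.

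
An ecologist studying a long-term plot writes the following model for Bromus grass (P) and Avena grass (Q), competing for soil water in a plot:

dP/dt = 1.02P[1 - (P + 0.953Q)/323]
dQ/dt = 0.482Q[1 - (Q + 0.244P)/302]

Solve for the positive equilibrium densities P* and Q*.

Setting both brackets to zero gives the nullclines P + 0.953Q = 323 and 0.244P + Q = 302.
Substituting Q = 302 - 0.244P into the first: P(1 - 0.953·0.244) = 323 - 0.953·302.
So P* = 35.2/0.767 = 45.9, and then Q* = 302 - 0.244·45.9 = 291.

P* ≈ 45.9, Q* ≈ 291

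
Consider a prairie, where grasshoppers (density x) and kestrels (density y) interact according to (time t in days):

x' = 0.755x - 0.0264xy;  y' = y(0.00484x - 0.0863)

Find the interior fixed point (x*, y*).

x* ≈ 17.8, y* ≈ 28.6

Set dy/dt = 0 with y > 0: 0.00484x - 0.0863 = 0, so x* = 0.0863/0.00484 = 17.8.
Set dx/dt = 0 with x > 0: 0.755 - 0.0264y = 0, so y* = 0.755/0.0264 = 28.6.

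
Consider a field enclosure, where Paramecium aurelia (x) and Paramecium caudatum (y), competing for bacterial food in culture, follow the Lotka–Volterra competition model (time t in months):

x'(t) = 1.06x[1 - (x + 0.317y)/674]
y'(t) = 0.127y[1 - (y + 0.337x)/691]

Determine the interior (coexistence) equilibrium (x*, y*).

x* ≈ 509, y* ≈ 519

Setting both brackets to zero gives the nullclines x + 0.317y = 674 and 0.337x + y = 691.
Substituting y = 691 - 0.337x into the first: x(1 - 0.317·0.337) = 674 - 0.317·691.
So x* = 455/0.893 = 509, and then y* = 691 - 0.337·509 = 519.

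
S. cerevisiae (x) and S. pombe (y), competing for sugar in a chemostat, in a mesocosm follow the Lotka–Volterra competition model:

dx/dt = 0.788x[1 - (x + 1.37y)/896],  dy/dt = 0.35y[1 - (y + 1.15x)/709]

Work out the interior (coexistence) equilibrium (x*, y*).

x* ≈ 131, y* ≈ 558

Setting both brackets to zero gives the nullclines x + 1.37y = 896 and 1.15x + y = 709.
Substituting y = 709 - 1.15x into the first: x(1 - 1.37·1.15) = 896 - 1.37·709.
So x* = -75.3/-0.575 = 131, and then y* = 709 - 1.15·131 = 558.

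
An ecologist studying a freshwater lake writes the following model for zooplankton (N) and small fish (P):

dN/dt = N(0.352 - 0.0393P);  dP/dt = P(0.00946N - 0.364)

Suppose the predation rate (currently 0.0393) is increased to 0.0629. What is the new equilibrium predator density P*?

At the interior fixed point, setting dN/dt = 0 with N > 0 fixes P* = (prey growth rate)/(NP coefficient) — independent of the other coefficients.
With the change, P* = 0.352/0.0629 = 5.6; it falls from 8.96.

P* ≈ 5.6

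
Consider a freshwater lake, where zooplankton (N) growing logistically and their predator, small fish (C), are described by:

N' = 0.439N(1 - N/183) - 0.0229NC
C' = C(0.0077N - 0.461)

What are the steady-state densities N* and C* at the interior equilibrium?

From dC/dt = 0 with C > 0: 0.0077N* = 0.461, so N* = 59.9.
Substitute into dN/dt = 0: 0.439(1 - 59.9/183) = 0.0229C*.
The bracket is 0.673, giving C* = 0.295/0.0229 = 12.9.

N* ≈ 59.9, C* ≈ 12.9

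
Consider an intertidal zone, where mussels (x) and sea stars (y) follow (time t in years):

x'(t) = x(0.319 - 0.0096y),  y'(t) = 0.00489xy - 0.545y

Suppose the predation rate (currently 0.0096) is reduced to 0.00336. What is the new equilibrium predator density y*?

y* ≈ 94.9

At the interior fixed point, setting dx/dt = 0 with x > 0 fixes y* = (prey growth rate)/(xy coefficient) — independent of the other coefficients.
With the change, y* = 0.319/0.00336 = 94.9; it rises from 33.2.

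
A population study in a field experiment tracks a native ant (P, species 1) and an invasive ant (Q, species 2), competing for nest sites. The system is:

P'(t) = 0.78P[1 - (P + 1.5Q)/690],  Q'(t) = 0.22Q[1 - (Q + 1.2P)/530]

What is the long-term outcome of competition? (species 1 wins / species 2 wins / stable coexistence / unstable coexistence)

unstable coexistence (outcome depends on initial conditions)

Compare the nullcline intercepts: K1/α12 = 690/1.5 = 460 < K2 = 530; K2/α21 = 530/1.2 = 442 < K1 = 690.
Since both are reversed, neither can invade when rare; the interior point is a saddle.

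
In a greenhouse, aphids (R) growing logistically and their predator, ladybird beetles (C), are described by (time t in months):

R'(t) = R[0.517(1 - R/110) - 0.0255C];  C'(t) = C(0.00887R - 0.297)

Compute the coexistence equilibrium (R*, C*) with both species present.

From dC/dt = 0 with C > 0: 0.00887R* = 0.297, so R* = 33.5.
Substitute into dR/dt = 0: 0.517(1 - 33.5/110) = 0.0255C*.
The bracket is 0.696, giving C* = 0.36/0.0255 = 14.1.

R* ≈ 33.5, C* ≈ 14.1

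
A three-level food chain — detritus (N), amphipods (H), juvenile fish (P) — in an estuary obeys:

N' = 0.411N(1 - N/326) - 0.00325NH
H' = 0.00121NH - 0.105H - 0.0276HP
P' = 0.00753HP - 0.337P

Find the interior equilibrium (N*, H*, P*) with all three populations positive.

From dP/dt = 0: 0.00753H* = 0.337, so H* = 44.8.
From dN/dt = 0: 0.411(1 - N*/326) = 0.00325·44.8, giving N* = 326·(1 - 0.354) = 211.
From dH/dt = 0: 0.00121·211 - 0.105 = 0.0276P*, so P* = 0.15/0.0276 = 5.43.

N* ≈ 211, H* ≈ 44.8, P* ≈ 5.43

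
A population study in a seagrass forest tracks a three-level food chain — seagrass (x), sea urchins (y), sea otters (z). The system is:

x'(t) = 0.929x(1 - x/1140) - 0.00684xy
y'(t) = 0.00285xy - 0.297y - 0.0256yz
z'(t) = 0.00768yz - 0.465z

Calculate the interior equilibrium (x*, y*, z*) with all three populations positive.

x* ≈ 632, y* ≈ 60.5, z* ≈ 58.7

From dz/dt = 0: 0.00768y* = 0.465, so y* = 60.5.
From dx/dt = 0: 0.929(1 - x*/1140) = 0.00684·60.5, giving x* = 1140·(1 - 0.446) = 632.
From dy/dt = 0: 0.00285·632 - 0.297 = 0.0256z*, so z* = 1.5/0.0256 = 58.7.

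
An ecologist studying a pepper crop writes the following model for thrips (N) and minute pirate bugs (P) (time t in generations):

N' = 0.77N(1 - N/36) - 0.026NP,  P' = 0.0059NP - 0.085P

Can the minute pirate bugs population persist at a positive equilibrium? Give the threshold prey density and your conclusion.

The predator equation gives dP/dt > 0 only when N > 0.085/0.0059 = 14.4.
Without the predator, N → K = 36. Since 36 > 14.4, the predator can invade and persist.

Threshold N = 14.4; K > 14.4, so yes, the predator persists.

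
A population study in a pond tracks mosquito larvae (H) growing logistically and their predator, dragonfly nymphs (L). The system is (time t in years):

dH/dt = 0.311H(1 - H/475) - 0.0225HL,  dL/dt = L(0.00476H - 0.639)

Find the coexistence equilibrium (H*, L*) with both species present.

From dL/dt = 0 with L > 0: 0.00476H* = 0.639, so H* = 134.
Substitute into dH/dt = 0: 0.311(1 - 134/475) = 0.0225L*.
The bracket is 0.717, giving L* = 0.223/0.0225 = 9.92.

H* ≈ 134, L* ≈ 9.92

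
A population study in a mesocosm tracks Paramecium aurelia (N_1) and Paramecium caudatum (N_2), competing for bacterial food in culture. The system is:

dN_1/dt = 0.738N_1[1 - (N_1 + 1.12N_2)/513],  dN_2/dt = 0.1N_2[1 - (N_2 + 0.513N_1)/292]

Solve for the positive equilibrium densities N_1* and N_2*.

Setting both brackets to zero gives the nullclines N_1 + 1.12N_2 = 513 and 0.513N_1 + N_2 = 292.
Substituting N_2 = 292 - 0.513N_1 into the first: N_1(1 - 1.12·0.513) = 513 - 1.12·292.
So N_1* = 186/0.425 = 437, and then N_2* = 292 - 0.513·437 = 67.8.

N_1* ≈ 437, N_2* ≈ 67.8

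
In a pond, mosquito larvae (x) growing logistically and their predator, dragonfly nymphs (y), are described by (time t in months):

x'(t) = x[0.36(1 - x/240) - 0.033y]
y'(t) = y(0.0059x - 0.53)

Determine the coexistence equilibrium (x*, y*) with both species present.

From dy/dt = 0 with y > 0: 0.0059x* = 0.53, so x* = 89.8.
Substitute into dx/dt = 0: 0.36(1 - 89.8/240) = 0.033y*.
The bracket is 0.626, giving y* = 0.225/0.033 = 6.83.

x* ≈ 89.8, y* ≈ 6.83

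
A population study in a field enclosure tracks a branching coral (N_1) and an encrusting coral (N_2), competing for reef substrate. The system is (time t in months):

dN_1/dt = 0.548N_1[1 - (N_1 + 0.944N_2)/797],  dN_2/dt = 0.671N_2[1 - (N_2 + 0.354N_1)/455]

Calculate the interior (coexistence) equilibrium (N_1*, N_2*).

N_1* ≈ 552, N_2* ≈ 260

Setting both brackets to zero gives the nullclines N_1 + 0.944N_2 = 797 and 0.354N_1 + N_2 = 455.
Substituting N_2 = 455 - 0.354N_1 into the first: N_1(1 - 0.944·0.354) = 797 - 0.944·455.
So N_1* = 367/0.666 = 552, and then N_2* = 455 - 0.354·552 = 260.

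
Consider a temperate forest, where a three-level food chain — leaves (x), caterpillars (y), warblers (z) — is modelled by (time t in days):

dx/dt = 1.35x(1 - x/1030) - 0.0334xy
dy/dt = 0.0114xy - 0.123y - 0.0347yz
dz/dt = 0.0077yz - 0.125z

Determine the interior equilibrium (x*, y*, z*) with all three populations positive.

From dz/dt = 0: 0.0077y* = 0.125, so y* = 16.2.
From dx/dt = 0: 1.35(1 - x*/1030) = 0.0334·16.2, giving x* = 1030·(1 - 0.402) = 616.
From dy/dt = 0: 0.0114·616 - 0.123 = 0.0347z*, so z* = 6.9/0.0347 = 199.

x* ≈ 616, y* ≈ 16.2, z* ≈ 199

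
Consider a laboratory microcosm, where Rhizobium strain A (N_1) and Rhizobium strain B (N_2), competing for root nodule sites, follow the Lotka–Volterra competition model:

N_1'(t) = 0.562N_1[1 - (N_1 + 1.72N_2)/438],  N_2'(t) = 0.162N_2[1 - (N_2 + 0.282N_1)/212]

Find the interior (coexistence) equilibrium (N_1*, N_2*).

Setting both brackets to zero gives the nullclines N_1 + 1.72N_2 = 438 and 0.282N_1 + N_2 = 212.
Substituting N_2 = 212 - 0.282N_1 into the first: N_1(1 - 1.72·0.282) = 438 - 1.72·212.
So N_1* = 73.4/0.515 = 142, and then N_2* = 212 - 0.282·142 = 172.

N_1* ≈ 142, N_2* ≈ 172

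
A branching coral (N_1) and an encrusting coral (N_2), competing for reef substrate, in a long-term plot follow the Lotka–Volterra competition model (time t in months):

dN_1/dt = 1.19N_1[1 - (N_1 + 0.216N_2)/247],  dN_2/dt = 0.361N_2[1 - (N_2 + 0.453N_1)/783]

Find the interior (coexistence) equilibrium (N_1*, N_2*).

Setting both brackets to zero gives the nullclines N_1 + 0.216N_2 = 247 and 0.453N_1 + N_2 = 783.
Substituting N_2 = 783 - 0.453N_1 into the first: N_1(1 - 0.216·0.453) = 247 - 0.216·783.
So N_1* = 77.9/0.902 = 86.3, and then N_2* = 783 - 0.453·86.3 = 744.

N_1* ≈ 86.3, N_2* ≈ 744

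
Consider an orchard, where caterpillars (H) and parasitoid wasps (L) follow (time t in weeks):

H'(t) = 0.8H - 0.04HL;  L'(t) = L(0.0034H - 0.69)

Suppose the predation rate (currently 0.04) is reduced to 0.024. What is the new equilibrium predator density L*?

L* ≈ 33.3

At the interior fixed point, setting dH/dt = 0 with H > 0 fixes L* = (prey growth rate)/(HL coefficient) — independent of the other coefficients.
With the change, L* = 0.8/0.024 = 33.3; it rises from 20.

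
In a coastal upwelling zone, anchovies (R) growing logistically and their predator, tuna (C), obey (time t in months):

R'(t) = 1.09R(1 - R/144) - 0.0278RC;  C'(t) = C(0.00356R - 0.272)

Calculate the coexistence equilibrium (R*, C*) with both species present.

From dC/dt = 0 with C > 0: 0.00356R* = 0.272, so R* = 76.4.
Substitute into dR/dt = 0: 1.09(1 - 76.4/144) = 0.0278C*.
The bracket is 0.469, giving C* = 0.512/0.0278 = 18.4.

R* ≈ 76.4, C* ≈ 18.4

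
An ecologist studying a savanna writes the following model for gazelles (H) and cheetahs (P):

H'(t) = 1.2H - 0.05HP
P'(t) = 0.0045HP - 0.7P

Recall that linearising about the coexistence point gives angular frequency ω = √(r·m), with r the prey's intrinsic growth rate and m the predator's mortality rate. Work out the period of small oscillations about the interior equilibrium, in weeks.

Here r = 1.2 and m = 0.7, so r·m = 0.84.
ω = √0.84 = 0.917 per week, hence T = 2π/ω ≈ 6.86 weeks.

T ≈ 6.86 weeks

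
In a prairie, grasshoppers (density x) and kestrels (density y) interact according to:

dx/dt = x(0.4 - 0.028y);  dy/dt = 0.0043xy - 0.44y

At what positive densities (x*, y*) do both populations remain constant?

Set dy/dt = 0 with y > 0: 0.0043x - 0.44 = 0, so x* = 0.44/0.0043 = 102.
Set dx/dt = 0 with x > 0: 0.4 - 0.028y = 0, so y* = 0.4/0.028 = 14.3.

x* ≈ 102, y* ≈ 14.3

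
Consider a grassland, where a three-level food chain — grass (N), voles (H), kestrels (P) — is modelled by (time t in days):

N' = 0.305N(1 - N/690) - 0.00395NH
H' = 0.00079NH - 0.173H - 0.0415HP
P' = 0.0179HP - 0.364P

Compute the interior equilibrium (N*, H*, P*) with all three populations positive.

N* ≈ 508, H* ≈ 20.3, P* ≈ 5.51

From dP/dt = 0: 0.0179H* = 0.364, so H* = 20.3.
From dN/dt = 0: 0.305(1 - N*/690) = 0.00395·20.3, giving N* = 690·(1 - 0.263) = 508.
From dH/dt = 0: 0.00079·508 - 0.173 = 0.0415P*, so P* = 0.229/0.0415 = 5.51.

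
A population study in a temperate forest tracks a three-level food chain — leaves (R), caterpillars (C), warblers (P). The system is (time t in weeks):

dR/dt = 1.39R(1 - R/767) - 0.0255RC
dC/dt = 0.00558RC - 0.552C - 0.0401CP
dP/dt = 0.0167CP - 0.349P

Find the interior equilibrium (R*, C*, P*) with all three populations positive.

From dP/dt = 0: 0.0167C* = 0.349, so C* = 20.9.
From dR/dt = 0: 1.39(1 - R*/767) = 0.0255·20.9, giving R* = 767·(1 - 0.383) = 473.
From dC/dt = 0: 0.00558·473 - 0.552 = 0.0401P*, so P* = 2.09/0.0401 = 52.

R* ≈ 473, C* ≈ 20.9, P* ≈ 52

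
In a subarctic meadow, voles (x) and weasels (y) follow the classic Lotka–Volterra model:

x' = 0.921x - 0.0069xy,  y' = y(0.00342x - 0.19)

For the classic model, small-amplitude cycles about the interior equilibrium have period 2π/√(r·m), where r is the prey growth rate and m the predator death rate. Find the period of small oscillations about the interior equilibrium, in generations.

T ≈ 15 generations

Here r = 0.921 and m = 0.19, so r·m = 0.175.
ω = √0.175 = 0.418 per generation, hence T = 2π/ω ≈ 15 generations.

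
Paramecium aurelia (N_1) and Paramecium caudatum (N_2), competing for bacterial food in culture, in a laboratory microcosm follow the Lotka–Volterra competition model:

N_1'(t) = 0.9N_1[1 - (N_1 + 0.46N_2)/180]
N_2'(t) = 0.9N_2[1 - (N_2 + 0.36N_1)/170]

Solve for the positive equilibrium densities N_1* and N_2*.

N_1* ≈ 122, N_2* ≈ 126

Setting both brackets to zero gives the nullclines N_1 + 0.46N_2 = 180 and 0.36N_1 + N_2 = 170.
Substituting N_2 = 170 - 0.36N_1 into the first: N_1(1 - 0.46·0.36) = 180 - 0.46·170.
So N_1* = 102/0.834 = 122, and then N_2* = 170 - 0.36·122 = 126.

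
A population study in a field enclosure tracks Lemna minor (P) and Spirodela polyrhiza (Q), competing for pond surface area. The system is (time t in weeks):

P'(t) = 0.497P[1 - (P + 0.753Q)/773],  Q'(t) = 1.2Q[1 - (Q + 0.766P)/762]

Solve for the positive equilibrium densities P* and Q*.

P* ≈ 471, Q* ≈ 401

Setting both brackets to zero gives the nullclines P + 0.753Q = 773 and 0.766P + Q = 762.
Substituting Q = 762 - 0.766P into the first: P(1 - 0.753·0.766) = 773 - 0.753·762.
So P* = 199/0.423 = 471, and then Q* = 762 - 0.766·471 = 401.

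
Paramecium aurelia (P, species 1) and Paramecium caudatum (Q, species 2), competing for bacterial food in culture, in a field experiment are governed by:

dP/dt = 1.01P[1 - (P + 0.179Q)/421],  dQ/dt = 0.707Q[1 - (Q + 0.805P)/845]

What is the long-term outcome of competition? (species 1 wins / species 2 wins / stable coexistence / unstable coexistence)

Compare the nullcline intercepts: K1/α12 = 421/0.179 = 2350 > K2 = 845; K2/α21 = 845/0.805 = 1050 > K1 = 421.
Since both inequalities hold, each species can invade when rare, so the interior equilibrium is stable.

stable coexistence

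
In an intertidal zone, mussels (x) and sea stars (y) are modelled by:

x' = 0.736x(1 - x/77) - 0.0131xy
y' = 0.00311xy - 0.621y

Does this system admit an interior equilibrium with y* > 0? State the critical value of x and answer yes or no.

The predator equation gives dy/dt > 0 only when x > 0.621/0.00311 = 200.
Without the predator, x → K = 77. Since 77 < 200, the predator cannot invade.

Threshold x = 200; K < 200, so no, the predator goes extinct.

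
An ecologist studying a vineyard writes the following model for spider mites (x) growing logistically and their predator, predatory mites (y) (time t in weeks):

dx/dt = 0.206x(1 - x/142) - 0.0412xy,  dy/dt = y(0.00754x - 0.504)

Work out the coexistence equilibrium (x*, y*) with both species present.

x* ≈ 66.8, y* ≈ 2.65

From dy/dt = 0 with y > 0: 0.00754x* = 0.504, so x* = 66.8.
Substitute into dx/dt = 0: 0.206(1 - 66.8/142) = 0.0412y*.
The bracket is 0.529, giving y* = 0.109/0.0412 = 2.65.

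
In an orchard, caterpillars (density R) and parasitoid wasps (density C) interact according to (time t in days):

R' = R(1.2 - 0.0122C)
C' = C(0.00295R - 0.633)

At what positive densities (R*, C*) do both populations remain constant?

R* ≈ 215, C* ≈ 98.4

Set dC/dt = 0 with C > 0: 0.00295R - 0.633 = 0, so R* = 0.633/0.00295 = 215.
Set dR/dt = 0 with R > 0: 1.2 - 0.0122C = 0, so C* = 1.2/0.0122 = 98.4.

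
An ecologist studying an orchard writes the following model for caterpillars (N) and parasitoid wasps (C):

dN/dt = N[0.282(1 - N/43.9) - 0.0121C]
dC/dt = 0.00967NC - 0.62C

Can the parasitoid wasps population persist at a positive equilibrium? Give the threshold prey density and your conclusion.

Threshold N = 64.1; K < 64.1, so no, the predator goes extinct.

The predator equation gives dC/dt > 0 only when N > 0.62/0.00967 = 64.1.
Without the predator, N → K = 43.9. Since 43.9 < 64.1, the predator cannot invade.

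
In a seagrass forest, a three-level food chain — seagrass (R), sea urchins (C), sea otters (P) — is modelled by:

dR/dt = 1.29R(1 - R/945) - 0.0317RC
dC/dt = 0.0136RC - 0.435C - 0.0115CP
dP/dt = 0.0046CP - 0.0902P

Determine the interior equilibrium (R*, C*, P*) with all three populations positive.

From dP/dt = 0: 0.0046C* = 0.0902, so C* = 19.6.
From dR/dt = 0: 1.29(1 - R*/945) = 0.0317·19.6, giving R* = 945·(1 - 0.482) = 490.
From dC/dt = 0: 0.0136·490 - 0.435 = 0.0115P*, so P* = 6.22/0.0115 = 541.

R* ≈ 490, C* ≈ 19.6, P* ≈ 541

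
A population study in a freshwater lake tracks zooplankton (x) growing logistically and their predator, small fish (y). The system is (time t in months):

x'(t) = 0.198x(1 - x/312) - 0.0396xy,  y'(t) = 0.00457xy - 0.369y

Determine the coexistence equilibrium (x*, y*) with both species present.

x* ≈ 80.7, y* ≈ 3.71

From dy/dt = 0 with y > 0: 0.00457x* = 0.369, so x* = 80.7.
Substitute into dx/dt = 0: 0.198(1 - 80.7/312) = 0.0396y*.
The bracket is 0.741, giving y* = 0.147/0.0396 = 3.71.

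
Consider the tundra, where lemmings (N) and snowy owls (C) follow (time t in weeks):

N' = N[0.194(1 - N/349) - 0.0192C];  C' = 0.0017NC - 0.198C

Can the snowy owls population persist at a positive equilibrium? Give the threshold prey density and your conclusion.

Threshold N = 116; K > 116, so yes, the predator persists.

The predator equation gives dC/dt > 0 only when N > 0.198/0.0017 = 116.
Without the predator, N → K = 349. Since 349 > 116, the predator can invade and persist.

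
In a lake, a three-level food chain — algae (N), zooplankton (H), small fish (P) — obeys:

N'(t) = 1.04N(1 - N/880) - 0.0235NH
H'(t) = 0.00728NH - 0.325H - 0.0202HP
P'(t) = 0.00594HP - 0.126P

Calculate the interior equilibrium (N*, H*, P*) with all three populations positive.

N* ≈ 458, H* ≈ 21.2, P* ≈ 149

From dP/dt = 0: 0.00594H* = 0.126, so H* = 21.2.
From dN/dt = 0: 1.04(1 - N*/880) = 0.0235·21.2, giving N* = 880·(1 - 0.479) = 458.
From dH/dt = 0: 0.00728·458 - 0.325 = 0.0202P*, so P* = 3.01/0.0202 = 149.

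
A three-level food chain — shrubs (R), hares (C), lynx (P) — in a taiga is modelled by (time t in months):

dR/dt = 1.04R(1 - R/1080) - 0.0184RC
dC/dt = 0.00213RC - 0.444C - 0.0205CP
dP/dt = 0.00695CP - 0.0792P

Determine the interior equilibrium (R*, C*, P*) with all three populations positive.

R* ≈ 862, C* ≈ 11.4, P* ≈ 67.9

From dP/dt = 0: 0.00695C* = 0.0792, so C* = 11.4.
From dR/dt = 0: 1.04(1 - R*/1080) = 0.0184·11.4, giving R* = 1080·(1 - 0.202) = 862.
From dC/dt = 0: 0.00213·862 - 0.444 = 0.0205P*, so P* = 1.39/0.0205 = 67.9.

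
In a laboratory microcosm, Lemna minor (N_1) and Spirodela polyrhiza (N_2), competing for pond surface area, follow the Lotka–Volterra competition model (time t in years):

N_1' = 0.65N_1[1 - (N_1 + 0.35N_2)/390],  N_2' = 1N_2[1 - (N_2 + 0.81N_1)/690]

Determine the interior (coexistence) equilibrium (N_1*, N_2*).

N_1* ≈ 207, N_2* ≈ 522

Setting both brackets to zero gives the nullclines N_1 + 0.35N_2 = 390 and 0.81N_1 + N_2 = 690.
Substituting N_2 = 690 - 0.81N_1 into the first: N_1(1 - 0.35·0.81) = 390 - 0.35·690.
So N_1* = 149/0.717 = 207, and then N_2* = 690 - 0.81·207 = 522.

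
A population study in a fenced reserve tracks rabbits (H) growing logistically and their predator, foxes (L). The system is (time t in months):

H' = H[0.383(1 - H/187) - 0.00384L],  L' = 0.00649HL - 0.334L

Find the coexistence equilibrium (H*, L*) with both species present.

From dL/dt = 0 with L > 0: 0.00649H* = 0.334, so H* = 51.5.
Substitute into dH/dt = 0: 0.383(1 - 51.5/187) = 0.00384L*.
The bracket is 0.725, giving L* = 0.278/0.00384 = 72.3.

H* ≈ 51.5, L* ≈ 72.3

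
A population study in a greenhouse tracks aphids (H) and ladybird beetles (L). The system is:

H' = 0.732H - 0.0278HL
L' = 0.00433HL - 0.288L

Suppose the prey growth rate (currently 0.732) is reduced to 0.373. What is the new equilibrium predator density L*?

At the interior fixed point, setting dH/dt = 0 with H > 0 fixes L* = (prey growth rate)/(HL coefficient) — independent of the other coefficients.
With the change, L* = 0.373/0.0278 = 13.4; it falls from 26.3.

L* ≈ 13.4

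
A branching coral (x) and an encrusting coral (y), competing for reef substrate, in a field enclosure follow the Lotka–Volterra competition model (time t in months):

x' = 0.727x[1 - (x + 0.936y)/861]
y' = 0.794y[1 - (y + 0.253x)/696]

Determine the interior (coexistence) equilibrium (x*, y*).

x* ≈ 275, y* ≈ 627

Setting both brackets to zero gives the nullclines x + 0.936y = 861 and 0.253x + y = 696.
Substituting y = 696 - 0.253x into the first: x(1 - 0.936·0.253) = 861 - 0.936·696.
So x* = 210/0.763 = 275, and then y* = 696 - 0.253·275 = 627.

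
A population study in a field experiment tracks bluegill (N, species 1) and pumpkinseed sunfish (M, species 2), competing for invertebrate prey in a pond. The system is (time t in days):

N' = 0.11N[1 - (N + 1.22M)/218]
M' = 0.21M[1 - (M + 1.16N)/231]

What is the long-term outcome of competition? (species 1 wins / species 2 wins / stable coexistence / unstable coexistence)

Compare the nullcline intercepts: K1/α12 = 218/1.22 = 179 < K2 = 231; K2/α21 = 231/1.16 = 199 < K1 = 218.
Since both are reversed, neither can invade when rare; the interior point is a saddle.

unstable coexistence (outcome depends on initial conditions)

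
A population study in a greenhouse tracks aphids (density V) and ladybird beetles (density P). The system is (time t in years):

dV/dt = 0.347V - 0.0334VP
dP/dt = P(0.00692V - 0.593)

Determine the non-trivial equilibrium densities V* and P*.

V* ≈ 85.7, P* ≈ 10.4

Set dP/dt = 0 with P > 0: 0.00692V - 0.593 = 0, so V* = 0.593/0.00692 = 85.7.
Set dV/dt = 0 with V > 0: 0.347 - 0.0334P = 0, so P* = 0.347/0.0334 = 10.4.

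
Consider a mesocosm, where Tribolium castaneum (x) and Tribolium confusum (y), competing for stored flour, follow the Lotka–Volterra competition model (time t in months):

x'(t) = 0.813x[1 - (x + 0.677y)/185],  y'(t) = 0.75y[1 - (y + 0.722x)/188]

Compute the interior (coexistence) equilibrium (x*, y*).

Setting both brackets to zero gives the nullclines x + 0.677y = 185 and 0.722x + y = 188.
Substituting y = 188 - 0.722x into the first: x(1 - 0.677·0.722) = 185 - 0.677·188.
So x* = 57.7/0.511 = 113, and then y* = 188 - 0.722·113 = 106.

x* ≈ 113, y* ≈ 106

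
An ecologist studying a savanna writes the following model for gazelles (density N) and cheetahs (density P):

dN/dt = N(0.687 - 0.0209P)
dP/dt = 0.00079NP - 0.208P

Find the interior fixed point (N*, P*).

Set dP/dt = 0 with P > 0: 0.00079N - 0.208 = 0, so N* = 0.208/0.00079 = 263.
Set dN/dt = 0 with N > 0: 0.687 - 0.0209P = 0, so P* = 0.687/0.0209 = 32.9.

N* ≈ 263, P* ≈ 32.9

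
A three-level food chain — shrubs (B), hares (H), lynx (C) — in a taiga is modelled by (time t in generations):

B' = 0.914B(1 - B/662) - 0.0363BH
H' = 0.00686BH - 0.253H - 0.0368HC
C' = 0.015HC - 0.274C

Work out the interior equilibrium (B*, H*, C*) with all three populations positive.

B* ≈ 182, H* ≈ 18.3, C* ≈ 27

From dC/dt = 0: 0.015H* = 0.274, so H* = 18.3.
From dB/dt = 0: 0.914(1 - B*/662) = 0.0363·18.3, giving B* = 662·(1 - 0.725) = 182.
From dH/dt = 0: 0.00686·182 - 0.253 = 0.0368C*, so C* = 0.994/0.0368 = 27.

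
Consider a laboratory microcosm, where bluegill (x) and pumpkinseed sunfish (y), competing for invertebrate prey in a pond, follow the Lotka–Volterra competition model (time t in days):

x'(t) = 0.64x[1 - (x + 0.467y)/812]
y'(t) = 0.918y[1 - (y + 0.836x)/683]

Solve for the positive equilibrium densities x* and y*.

Setting both brackets to zero gives the nullclines x + 0.467y = 812 and 0.836x + y = 683.
Substituting y = 683 - 0.836x into the first: x(1 - 0.467·0.836) = 812 - 0.467·683.
So x* = 493/0.61 = 809, and then y* = 683 - 0.836·809 = 6.84.

x* ≈ 809, y* ≈ 6.84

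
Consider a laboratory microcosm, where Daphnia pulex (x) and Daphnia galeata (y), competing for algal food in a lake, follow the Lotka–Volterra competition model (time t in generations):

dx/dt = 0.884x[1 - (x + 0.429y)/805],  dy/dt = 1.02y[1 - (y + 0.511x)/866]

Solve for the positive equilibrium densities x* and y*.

x* ≈ 555, y* ≈ 582

Setting both brackets to zero gives the nullclines x + 0.429y = 805 and 0.511x + y = 866.
Substituting y = 866 - 0.511x into the first: x(1 - 0.429·0.511) = 805 - 0.429·866.
So x* = 433/0.781 = 555, and then y* = 866 - 0.511·555 = 582.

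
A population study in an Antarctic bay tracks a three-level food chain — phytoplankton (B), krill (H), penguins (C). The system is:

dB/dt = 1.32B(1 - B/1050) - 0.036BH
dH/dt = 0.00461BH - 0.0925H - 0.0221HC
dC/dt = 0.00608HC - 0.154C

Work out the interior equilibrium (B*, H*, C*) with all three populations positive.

B* ≈ 325, H* ≈ 25.3, C* ≈ 63.5

From dC/dt = 0: 0.00608H* = 0.154, so H* = 25.3.
From dB/dt = 0: 1.32(1 - B*/1050) = 0.036·25.3, giving B* = 1050·(1 - 0.691) = 325.
From dH/dt = 0: 0.00461·325 - 0.0925 = 0.0221C*, so C* = 1.4/0.0221 = 63.5.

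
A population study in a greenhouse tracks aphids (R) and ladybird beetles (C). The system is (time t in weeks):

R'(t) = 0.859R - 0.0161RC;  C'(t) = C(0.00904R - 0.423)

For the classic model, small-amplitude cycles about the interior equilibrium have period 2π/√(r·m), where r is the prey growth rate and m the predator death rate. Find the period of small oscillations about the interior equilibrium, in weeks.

Here r = 0.859 and m = 0.423, so r·m = 0.363.
ω = √0.363 = 0.603 per week, hence T = 2π/ω ≈ 10.4 weeks.

T ≈ 10.4 weeks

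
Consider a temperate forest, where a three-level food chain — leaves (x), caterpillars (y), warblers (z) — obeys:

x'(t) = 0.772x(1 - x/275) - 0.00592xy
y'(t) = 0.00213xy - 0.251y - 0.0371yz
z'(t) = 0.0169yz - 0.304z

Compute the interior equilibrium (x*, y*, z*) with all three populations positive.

From dz/dt = 0: 0.0169y* = 0.304, so y* = 18.
From dx/dt = 0: 0.772(1 - x*/275) = 0.00592·18, giving x* = 275·(1 - 0.138) = 237.
From dy/dt = 0: 0.00213·237 - 0.251 = 0.0371z*, so z* = 0.254/0.0371 = 6.85.

x* ≈ 237, y* ≈ 18, z* ≈ 6.85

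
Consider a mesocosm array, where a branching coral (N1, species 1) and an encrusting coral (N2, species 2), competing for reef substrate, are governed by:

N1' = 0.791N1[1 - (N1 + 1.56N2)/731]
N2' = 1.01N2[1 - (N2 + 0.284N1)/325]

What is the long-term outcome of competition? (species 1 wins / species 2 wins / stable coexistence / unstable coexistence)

Compare the nullcline intercepts: K1/α12 = 731/1.56 = 469 > K2 = 325; K2/α21 = 325/0.284 = 1140 > K1 = 731.
Since both inequalities hold, each species can invade when rare, so the interior equilibrium is stable.

stable coexistence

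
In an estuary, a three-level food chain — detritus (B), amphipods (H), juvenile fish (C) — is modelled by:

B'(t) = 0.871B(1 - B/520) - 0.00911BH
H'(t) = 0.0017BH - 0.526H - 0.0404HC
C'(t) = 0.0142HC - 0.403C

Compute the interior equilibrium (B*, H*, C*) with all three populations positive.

B* ≈ 366, H* ≈ 28.4, C* ≈ 2.37

From dC/dt = 0: 0.0142H* = 0.403, so H* = 28.4.
From dB/dt = 0: 0.871(1 - B*/520) = 0.00911·28.4, giving B* = 520·(1 - 0.297) = 366.
From dH/dt = 0: 0.0017·366 - 0.526 = 0.0404C*, so C* = 0.0956/0.0404 = 2.37.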